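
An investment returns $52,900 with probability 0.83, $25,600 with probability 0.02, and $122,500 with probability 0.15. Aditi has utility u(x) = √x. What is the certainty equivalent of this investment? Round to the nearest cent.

E[u] = 0.83·√52900 + 0.02·√25600 + 0.15·√122500 = 0.83·230 + 0.02·160 + 0.15·350 = 246.6
CE = (246.6)² = 60811.56

$60,811.56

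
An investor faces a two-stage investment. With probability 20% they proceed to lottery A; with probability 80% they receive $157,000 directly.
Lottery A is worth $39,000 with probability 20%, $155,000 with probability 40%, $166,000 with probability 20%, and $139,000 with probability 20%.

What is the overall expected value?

EV(A) = 0.2 × 39000 + 0.4 × 155000 + 0.2 × 166000 + 0.2 × 139000 = 7800 + 62000 + 33200 + 27800 = 130800
Branch B: 157000 (certain)
Overall = 0.2 × 130800 + 0.8 × 157000 = 26160 + 125600 = 151760

$151,760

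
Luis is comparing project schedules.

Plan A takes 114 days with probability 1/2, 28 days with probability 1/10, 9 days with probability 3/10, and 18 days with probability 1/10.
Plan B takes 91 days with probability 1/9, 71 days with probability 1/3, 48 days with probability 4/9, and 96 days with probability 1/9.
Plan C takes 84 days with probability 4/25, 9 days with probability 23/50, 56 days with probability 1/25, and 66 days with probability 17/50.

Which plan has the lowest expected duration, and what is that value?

Plan C (42.26 days)

Plan A = 1/2 × 114 + 1/10 × 28 + 3/10 × 9 + 1/10 × 18 = 57 + 2.8 + 2.7 + 1.8 = 64.3
Plan B = 1/9 × 91 + 1/3 × 71 + 4/9 × 48 + 1/9 × 96 = 10.1111 + 23.6667 + 21.3333 + 10.6667 = 65.7778
Plan C = 4/25 × 84 + 23/50 × 9 + 1/25 × 56 + 17/50 × 66 = 13.44 + 4.14 + 2.24 + 22.44 = 42.26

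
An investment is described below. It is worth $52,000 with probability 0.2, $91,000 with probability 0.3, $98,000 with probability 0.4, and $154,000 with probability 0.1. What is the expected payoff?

EV = 0.2 × 52000 + 0.3 × 91000 + 0.4 × 98000 + 0.1 × 154000 = 10400 + 27300 + 39200 + 15400 = 92300

$92,300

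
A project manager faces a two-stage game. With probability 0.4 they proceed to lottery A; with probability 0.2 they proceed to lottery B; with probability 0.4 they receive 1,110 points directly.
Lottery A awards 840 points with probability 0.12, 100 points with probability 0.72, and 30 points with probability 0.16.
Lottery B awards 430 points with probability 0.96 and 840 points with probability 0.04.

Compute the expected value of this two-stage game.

604.32 points

EV(A) = 0.12 × 840 + 0.72 × 100 + 0.16 × 30 = 100.8 + 72 + 4.8 = 177.6
EV(B) = 0.96 × 430 + 0.04 × 840 = 412.8 + 33.6 = 446.4
Branch C: 1110 (certain)
Overall = 0.4 × 177.6 + 0.2 × 446.4 + 0.4 × 1110 = 71.04 + 89.28 + 444 = 604.32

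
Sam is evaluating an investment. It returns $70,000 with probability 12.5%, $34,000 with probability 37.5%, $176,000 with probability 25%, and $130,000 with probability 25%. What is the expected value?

$98,000

EV = 0.125 × 70000 + 0.375 × 34000 + 0.25 × 176000 + 0.25 × 130000 = 8750 + 12750 + 44000 + 32500 = 98000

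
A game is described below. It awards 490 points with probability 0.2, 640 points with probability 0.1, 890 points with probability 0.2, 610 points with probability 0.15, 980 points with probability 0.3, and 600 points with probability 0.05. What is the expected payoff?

755.5 points

EV = 0.2 × 490 + 0.1 × 640 + 0.2 × 890 + 0.15 × 610 + 0.3 × 980 + 0.05 × 600 = 98 + 64 + 178 + 91.5 + 294 + 30 = 755.5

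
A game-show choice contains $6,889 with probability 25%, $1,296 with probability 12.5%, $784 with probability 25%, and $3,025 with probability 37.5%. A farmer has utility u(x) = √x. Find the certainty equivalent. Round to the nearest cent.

E[u] = 0.25·√6889 + 0.125·√1296 + 0.25·√784 + 0.375·√3025 = 0.25·83 + 0.125·36 + 0.25·28 + 0.375·55 = 52.875
CE = (52.875)² = 2795.765625

$2,795.77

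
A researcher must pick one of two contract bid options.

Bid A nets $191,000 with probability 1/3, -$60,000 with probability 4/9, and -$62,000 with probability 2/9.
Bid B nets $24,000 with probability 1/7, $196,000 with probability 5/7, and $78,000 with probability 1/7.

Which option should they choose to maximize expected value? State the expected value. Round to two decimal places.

Bid B ($154,571.43)

Bid A = 1/3 × 191000 + 4/9 × (-60000) + 2/9 × (-62000) = 63666.6667 − 26666.6667 − 13777.7778 = 23222.2222
Bid B = 1/7 × 24000 + 5/7 × 196000 + 1/7 × 78000 = 3428.5714 + 140000 + 11142.8571 = 154571.4286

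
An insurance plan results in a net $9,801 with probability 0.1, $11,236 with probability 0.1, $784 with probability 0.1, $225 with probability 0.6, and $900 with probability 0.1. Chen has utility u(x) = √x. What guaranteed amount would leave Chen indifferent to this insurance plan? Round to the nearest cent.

$1,246.09

E[u] = 0.1·√9801 + 0.1·√11236 + 0.1·√784 + 0.6·√225 + 0.1·√900 = 0.1·99 + 0.1·106 + 0.1·28 + 0.6·15 + 0.1·30 = 35.3
CE = (35.3)² = 1246.09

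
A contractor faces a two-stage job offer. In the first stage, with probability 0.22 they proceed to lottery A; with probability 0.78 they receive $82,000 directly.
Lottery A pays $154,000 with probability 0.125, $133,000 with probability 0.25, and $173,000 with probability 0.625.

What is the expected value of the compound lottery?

EV(A) = 0.125 × 154000 + 0.25 × 133000 + 0.625 × 173000 = 19250 + 33250 + 108125 = 160625
Branch B: 82000 (certain)
Overall = 0.22 × 160625 + 0.78 × 82000 = 35337.5 + 63960 = 99297.5

$99,297.50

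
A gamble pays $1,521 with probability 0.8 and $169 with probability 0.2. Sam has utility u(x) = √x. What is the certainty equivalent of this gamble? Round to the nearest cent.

$1,142.44

E[u] = 0.8·√1521 + 0.2·√169 = 0.8·39 + 0.2·13 = 33.8
CE = (33.8)² = 1142.44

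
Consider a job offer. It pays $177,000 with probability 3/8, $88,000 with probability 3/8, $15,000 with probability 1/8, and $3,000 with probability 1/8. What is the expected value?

$101,625

EV = 3/8 × 177000 + 3/8 × 88000 + 1/8 × 15000 + 1/8 × 3000 = 66375 + 33000 + 1875 + 375 = 101625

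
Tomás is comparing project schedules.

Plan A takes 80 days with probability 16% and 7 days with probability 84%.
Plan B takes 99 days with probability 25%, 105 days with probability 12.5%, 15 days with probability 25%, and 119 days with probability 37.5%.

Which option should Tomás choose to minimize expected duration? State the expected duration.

Plan A (18.68 days)

Plan A = 0.16 × 80 + 0.84 × 7 = 12.8 + 5.88 = 18.68
Plan B = 0.25 × 99 + 0.125 × 105 + 0.25 × 15 + 0.375 × 119 = 24.75 + 13.125 + 3.75 + 44.625 = 86.25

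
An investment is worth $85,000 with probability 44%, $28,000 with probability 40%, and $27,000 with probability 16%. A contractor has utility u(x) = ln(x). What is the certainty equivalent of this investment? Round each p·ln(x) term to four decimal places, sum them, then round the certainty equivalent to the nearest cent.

E[u] = 0.44·ln(85000) + 0.4·ln(28000) + 0.16·ln(27000) = 4.9942 + 4.0960 + 1.6326 = 10.7228
CE = e^10.7228 ≈ 45378.79

$45,378.79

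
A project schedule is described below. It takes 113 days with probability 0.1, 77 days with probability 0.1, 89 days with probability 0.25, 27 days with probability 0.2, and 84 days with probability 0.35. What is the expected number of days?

76.05 days

EV = 0.1 × 113 + 0.1 × 77 + 0.25 × 89 + 0.2 × 27 + 0.35 × 84 = 11.3 + 7.7 + 22.25 + 5.4 + 29.4 = 76.05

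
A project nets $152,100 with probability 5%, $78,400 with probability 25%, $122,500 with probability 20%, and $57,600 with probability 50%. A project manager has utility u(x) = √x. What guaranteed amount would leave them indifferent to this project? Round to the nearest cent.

E[u] = 0.05·√152100 + 0.25·√78400 + 0.2·√122500 + 0.5·√57600 = 0.05·390 + 0.25·280 + 0.2·350 + 0.5·240 = 279.5
CE = (279.5)² = 78120.25

$78,120.25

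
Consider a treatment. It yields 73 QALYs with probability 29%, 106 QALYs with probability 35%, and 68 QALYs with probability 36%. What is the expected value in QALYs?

82.75 QALYs

EV = 0.29 × 73 + 0.35 × 106 + 0.36 × 68 = 21.17 + 37.1 + 24.48 = 82.75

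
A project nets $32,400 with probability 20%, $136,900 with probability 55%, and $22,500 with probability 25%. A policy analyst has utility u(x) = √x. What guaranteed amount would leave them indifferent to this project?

$76,729

E[u] = 0.2·√32400 + 0.55·√136900 + 0.25·√22500 = 0.2·180 + 0.55·370 + 0.25·150 = 277
CE = (277)² = 76729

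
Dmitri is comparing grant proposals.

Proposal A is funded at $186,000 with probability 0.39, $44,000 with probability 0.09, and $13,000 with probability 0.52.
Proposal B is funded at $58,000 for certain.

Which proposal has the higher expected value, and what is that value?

Proposal A = 0.39 × 186000 + 0.09 × 44000 + 0.52 × 13000 = 72540 + 3960 + 6760 = 83260
Proposal B: 58000 (certain)

Proposal A ($83,260)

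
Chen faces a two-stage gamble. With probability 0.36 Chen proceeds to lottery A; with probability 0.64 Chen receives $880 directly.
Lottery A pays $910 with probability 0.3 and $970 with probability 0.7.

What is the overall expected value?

$905.92

EV(A) = 0.3 × 910 + 0.7 × 970 = 273 + 679 = 952
Branch B: 880 (certain)
Overall = 0.36 × 952 + 0.64 × 880 = 342.72 + 563.2 = 905.92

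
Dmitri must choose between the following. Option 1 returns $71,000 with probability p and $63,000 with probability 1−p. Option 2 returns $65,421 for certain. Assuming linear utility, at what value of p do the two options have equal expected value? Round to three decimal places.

p = 0.303

p·71000 + (1−p)·63000 = 65421
8000p + 63000 = 65421
p = (65421 − 63000) / 8000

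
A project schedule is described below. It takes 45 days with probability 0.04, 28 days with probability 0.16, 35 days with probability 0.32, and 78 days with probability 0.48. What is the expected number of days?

54.92 days

EV = 0.04 × 45 + 0.16 × 28 + 0.32 × 35 + 0.48 × 78 = 1.8 + 4.48 + 11.2 + 37.44 = 54.92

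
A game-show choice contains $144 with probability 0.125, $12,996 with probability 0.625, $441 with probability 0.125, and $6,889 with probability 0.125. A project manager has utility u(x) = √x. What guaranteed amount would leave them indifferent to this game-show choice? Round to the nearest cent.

$7,353.06

E[u] = 0.125·√144 + 0.625·√12996 + 0.125·√441 + 0.125·√6889 = 0.125·12 + 0.625·114 + 0.125·21 + 0.125·83 = 85.75
CE = (85.75)² = 7353.0625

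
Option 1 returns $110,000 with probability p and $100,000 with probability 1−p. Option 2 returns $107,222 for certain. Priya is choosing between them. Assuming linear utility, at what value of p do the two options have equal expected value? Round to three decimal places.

p·110000 + (1−p)·100000 = 107222
10000p + 100000 = 107222
p = (107222 − 100000) / 10000

p = 0.722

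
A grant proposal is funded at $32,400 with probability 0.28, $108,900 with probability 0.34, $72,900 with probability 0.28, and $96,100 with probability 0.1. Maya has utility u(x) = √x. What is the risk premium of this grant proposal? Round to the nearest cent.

E[u] = 0.28·√32400 + 0.34·√108900 + 0.28·√72900 + 0.1·√96100 = 0.28·180 + 0.34·330 + 0.28·270 + 0.1·310 = 269.2
CE = (269.2)² = 72468.64
Risk premium = EV − CE = 76120 − 72468.64 = 3651.36

$3,651.36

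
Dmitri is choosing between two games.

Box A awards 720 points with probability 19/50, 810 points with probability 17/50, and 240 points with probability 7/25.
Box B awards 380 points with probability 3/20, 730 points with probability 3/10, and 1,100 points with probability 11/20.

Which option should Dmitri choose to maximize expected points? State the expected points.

Box B (881 points)

Box A = 19/50 × 720 + 17/50 × 810 + 7/25 × 240 = 273.6 + 275.4 + 67.2 = 616.2
Box B = 3/20 × 380 + 3/10 × 730 + 11/20 × 1100 = 57 + 219 + 605 = 881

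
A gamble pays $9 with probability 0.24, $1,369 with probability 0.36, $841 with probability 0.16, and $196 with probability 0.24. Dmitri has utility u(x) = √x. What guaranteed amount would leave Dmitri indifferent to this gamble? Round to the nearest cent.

E[u] = 0.24·√9 + 0.36·√1369 + 0.16·√841 + 0.24·√196 = 0.24·3 + 0.36·37 + 0.16·29 + 0.24·14 = 22.04
CE = (22.04)² = 485.7616

$485.76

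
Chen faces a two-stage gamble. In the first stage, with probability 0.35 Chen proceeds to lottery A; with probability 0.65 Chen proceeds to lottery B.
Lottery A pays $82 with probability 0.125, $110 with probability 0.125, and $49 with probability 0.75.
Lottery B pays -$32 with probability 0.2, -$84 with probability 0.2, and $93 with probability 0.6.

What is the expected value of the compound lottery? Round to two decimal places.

$42.45

EV(A) = 0.125 × 82 + 0.125 × 110 + 0.75 × 49 = 10.25 + 13.75 + 36.75 = 60.75
EV(B) = 0.2 × (-32) + 0.2 × (-84) + 0.6 × 93 = -6.4 − 16.8 + 55.8 = 32.6
Overall = 0.35 × 60.75 + 0.65 × 32.6 = 21.2625 + 21.19 = 42.4525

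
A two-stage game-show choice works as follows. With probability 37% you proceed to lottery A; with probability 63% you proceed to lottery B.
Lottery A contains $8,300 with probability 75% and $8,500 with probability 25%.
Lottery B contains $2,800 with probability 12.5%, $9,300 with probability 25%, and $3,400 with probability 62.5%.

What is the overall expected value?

EV(A) = 0.75 × 8300 + 0.25 × 8500 = 6225 + 2125 = 8350
EV(B) = 0.125 × 2800 + 0.25 × 9300 + 0.625 × 3400 = 350 + 2325 + 2125 = 4800
Overall = 0.37 × 8350 + 0.63 × 4800 = 3089.5 + 3024 = 6113.5

$6,113.50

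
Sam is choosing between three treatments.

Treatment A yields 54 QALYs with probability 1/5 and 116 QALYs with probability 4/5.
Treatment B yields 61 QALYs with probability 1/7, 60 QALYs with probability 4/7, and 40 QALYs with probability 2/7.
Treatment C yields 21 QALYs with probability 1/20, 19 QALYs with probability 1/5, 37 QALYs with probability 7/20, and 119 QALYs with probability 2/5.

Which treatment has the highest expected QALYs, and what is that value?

Treatment A (103.6 QALYs)

Treatment A = 1/5 × 54 + 4/5 × 116 = 10.8 + 92.8 = 103.6
Treatment B = 1/7 × 61 + 4/7 × 60 + 2/7 × 40 = 8.7143 + 34.2857 + 11.4286 = 54.4286
Treatment C = 1/20 × 21 + 1/5 × 19 + 7/20 × 37 + 2/5 × 119 = 1.05 + 3.8 + 12.95 + 47.6 = 65.4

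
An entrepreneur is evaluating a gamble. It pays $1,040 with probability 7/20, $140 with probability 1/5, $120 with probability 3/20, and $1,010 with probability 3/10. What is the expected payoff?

$713

EV = 7/20 × 1040 + 1/5 × 140 + 3/20 × 120 + 3/10 × 1010 = 364 + 28 + 18 + 303 = 713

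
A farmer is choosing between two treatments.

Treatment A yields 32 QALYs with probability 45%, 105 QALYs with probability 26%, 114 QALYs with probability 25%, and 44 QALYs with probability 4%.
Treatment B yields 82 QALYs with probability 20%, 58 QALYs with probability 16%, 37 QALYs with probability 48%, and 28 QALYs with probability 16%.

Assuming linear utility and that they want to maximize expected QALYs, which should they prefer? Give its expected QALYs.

Treatment A (71.96 QALYs)

Treatment A = 0.45 × 32 + 0.26 × 105 + 0.25 × 114 + 0.04 × 44 = 14.4 + 27.3 + 28.5 + 1.76 = 71.96
Treatment B = 0.2 × 82 + 0.16 × 58 + 0.48 × 37 + 0.16 × 28 = 16.4 + 9.28 + 17.76 + 4.48 = 47.92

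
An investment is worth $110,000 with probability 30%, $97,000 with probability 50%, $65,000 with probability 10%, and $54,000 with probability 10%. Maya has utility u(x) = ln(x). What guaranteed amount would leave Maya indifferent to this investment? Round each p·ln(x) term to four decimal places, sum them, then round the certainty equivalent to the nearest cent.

$91,272.06

E[u] = 0.3·ln(110000) + 0.5·ln(97000) + 0.1·ln(65000) + 0.1·ln(54000) = 3.4825 + 5.7412 + 1.1082 + 1.0897 = 11.4216
CE = e^11.4216 ≈ 91272.06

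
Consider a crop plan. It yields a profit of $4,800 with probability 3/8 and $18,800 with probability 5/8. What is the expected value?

$13,550

EV = 3/8 × 4800 + 5/8 × 18800 = 1800 + 11750 = 13550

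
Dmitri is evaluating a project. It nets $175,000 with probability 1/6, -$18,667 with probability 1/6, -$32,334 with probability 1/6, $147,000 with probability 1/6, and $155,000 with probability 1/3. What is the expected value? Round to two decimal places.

EV = 1/6 × 175000 + 1/6 × (-18667) + 1/6 × (-32334) + 1/6 × 147000 + 1/3 × 155000 = 29166.6667 − 3111.1667 − 5389 + 24500 + 51666.6667 = 96833.1667

$96,833.17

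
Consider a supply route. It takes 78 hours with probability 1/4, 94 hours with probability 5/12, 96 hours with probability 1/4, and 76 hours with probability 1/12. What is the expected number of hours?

EV = 1/4 × 78 + 5/12 × 94 + 1/4 × 96 + 1/12 × 76 = 19.5 + 39.1667 + 24 + 6.3333 = 89

89 hours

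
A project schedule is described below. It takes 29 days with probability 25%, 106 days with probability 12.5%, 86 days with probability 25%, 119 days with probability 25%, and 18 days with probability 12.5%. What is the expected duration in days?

EV = 0.25 × 29 + 0.125 × 106 + 0.25 × 86 + 0.25 × 119 + 0.125 × 18 = 7.25 + 13.25 + 21.5 + 29.75 + 2.25 = 74

74 days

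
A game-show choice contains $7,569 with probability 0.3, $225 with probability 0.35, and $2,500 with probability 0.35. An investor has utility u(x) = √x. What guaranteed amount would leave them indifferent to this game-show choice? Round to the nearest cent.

E[u] = 0.3·√7569 + 0.35·√225 + 0.35·√2500 = 0.3·87 + 0.35·15 + 0.35·50 = 48.85
CE = (48.85)² = 2386.3225

$2,386.32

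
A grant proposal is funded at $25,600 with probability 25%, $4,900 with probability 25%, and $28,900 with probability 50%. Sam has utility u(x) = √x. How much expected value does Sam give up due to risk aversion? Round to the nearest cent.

$1,768.75

E[u] = 0.25·√25600 + 0.25·√4900 + 0.5·√28900 = 0.25·160 + 0.25·70 + 0.5·170 = 142.5
CE = (142.5)² = 20306.25
Risk premium = EV − CE = 22075 − 20306.25 = 1768.75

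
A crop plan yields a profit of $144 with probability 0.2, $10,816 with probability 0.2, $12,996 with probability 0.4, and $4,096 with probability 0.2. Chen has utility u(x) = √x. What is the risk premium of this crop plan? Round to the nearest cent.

E[u] = 0.2·√144 + 0.2·√10816 + 0.4·√12996 + 0.2·√4096 = 0.2·12 + 0.2·104 + 0.4·114 + 0.2·64 = 81.6
CE = (81.6)² = 6658.56
Risk premium = EV − CE = 8209.6 − 6658.56 = 1551.04

$1,551.04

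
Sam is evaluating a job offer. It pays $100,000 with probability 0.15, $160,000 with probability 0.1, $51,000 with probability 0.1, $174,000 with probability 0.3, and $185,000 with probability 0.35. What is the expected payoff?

$153,050

EV = 0.15 × 100000 + 0.1 × 160000 + 0.1 × 51000 + 0.3 × 174000 + 0.35 × 185000 = 15000 + 16000 + 5100 + 52200 + 64750 = 153050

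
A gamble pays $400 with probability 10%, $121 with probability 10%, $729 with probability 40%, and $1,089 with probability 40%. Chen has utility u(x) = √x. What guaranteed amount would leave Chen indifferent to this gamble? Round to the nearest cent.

E[u] = 0.1·√400 + 0.1·√121 + 0.4·√729 + 0.4·√1089 = 0.1·20 + 0.1·11 + 0.4·27 + 0.4·33 = 27.1
CE = (27.1)² = 734.41

$734.41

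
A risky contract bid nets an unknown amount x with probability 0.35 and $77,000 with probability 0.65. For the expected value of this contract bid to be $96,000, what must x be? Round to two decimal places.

x = $131,285.71

0.35·x + 0.65·77000 = 96000
0.35·x = 96000 − 50050 = 45950
x = 45950 / 0.35 = 131285.7143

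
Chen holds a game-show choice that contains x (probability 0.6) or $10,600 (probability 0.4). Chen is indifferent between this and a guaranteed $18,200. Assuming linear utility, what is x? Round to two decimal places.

0.6·x + 0.4·10600 = 18200
0.6·x = 18200 − 4240 = 13960
x = 13960 / 0.6 = 23266.6667

x = $23,266.67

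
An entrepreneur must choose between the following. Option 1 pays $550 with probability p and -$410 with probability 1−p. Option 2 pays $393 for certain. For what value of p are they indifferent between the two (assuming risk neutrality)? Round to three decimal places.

p·550 + (1−p)·(-410) = 393
960p − 410 = 393
p = (393 + 410) / 960

p = 0.836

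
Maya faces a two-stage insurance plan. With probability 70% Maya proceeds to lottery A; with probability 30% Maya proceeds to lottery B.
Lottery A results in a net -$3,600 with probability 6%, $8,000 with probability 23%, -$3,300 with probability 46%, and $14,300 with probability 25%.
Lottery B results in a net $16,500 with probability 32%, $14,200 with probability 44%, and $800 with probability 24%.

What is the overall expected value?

EV(A) = 0.06 × (-3600) + 0.23 × 8000 + 0.46 × (-3300) + 0.25 × 14300 = -216 + 1840 − 1518 + 3575 = 3681
EV(B) = 0.32 × 16500 + 0.44 × 14200 + 0.24 × 800 = 5280 + 6248 + 192 = 11720
Overall = 0.7 × 3681 + 0.3 × 11720 = 2576.7 + 3516 = 6092.7

$6,092.70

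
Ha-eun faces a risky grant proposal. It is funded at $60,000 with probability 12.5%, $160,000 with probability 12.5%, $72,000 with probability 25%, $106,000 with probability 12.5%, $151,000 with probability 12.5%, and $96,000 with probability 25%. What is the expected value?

$101,625

EV = 0.125 × 60000 + 0.125 × 160000 + 0.25 × 72000 + 0.125 × 106000 + 0.125 × 151000 + 0.25 × 96000 = 7500 + 20000 + 18000 + 13250 + 18875 + 24000 = 101625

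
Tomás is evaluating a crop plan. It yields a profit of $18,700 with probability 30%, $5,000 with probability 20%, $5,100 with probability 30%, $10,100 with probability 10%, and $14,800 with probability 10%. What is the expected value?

EV = 0.3 × 18700 + 0.2 × 5000 + 0.3 × 5100 + 0.1 × 10100 + 0.1 × 14800 = 5610 + 1000 + 1530 + 1010 + 1480 = 10630

$10,630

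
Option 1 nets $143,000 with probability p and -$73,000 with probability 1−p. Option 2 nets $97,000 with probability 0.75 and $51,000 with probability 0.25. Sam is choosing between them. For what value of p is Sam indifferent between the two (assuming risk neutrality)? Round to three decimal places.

p = 0.734

EV(Option 2) = 0.75 × 97000 + 0.25 × 51000 = 72750 + 12750 = 85500
p·143000 + (1−p)·(-73000) = 85500
216000p − 73000 = 85500
p = (85500 + 73000) / 216000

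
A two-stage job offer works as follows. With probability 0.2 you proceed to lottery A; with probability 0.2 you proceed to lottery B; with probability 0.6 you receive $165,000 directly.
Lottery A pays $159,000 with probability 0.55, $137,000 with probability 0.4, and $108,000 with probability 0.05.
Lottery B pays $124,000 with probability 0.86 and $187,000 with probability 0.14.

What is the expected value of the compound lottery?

EV(A) = 0.55 × 159000 + 0.4 × 137000 + 0.05 × 108000 = 87450 + 54800 + 5400 = 147650
EV(B) = 0.86 × 124000 + 0.14 × 187000 = 106640 + 26180 = 132820
Branch C: 165000 (certain)
Overall = 0.2 × 147650 + 0.2 × 132820 + 0.6 × 165000 = 29530 + 26564 + 99000 = 155094

$155,094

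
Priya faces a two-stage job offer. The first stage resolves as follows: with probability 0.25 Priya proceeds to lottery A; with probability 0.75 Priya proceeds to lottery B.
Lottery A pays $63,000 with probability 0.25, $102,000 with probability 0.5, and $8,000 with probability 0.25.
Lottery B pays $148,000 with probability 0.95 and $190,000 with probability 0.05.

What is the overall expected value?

EV(A) = 0.25 × 63000 + 0.5 × 102000 + 0.25 × 8000 = 15750 + 51000 + 2000 = 68750
EV(B) = 0.95 × 148000 + 0.05 × 190000 = 140600 + 9500 = 150100
Overall = 0.25 × 68750 + 0.75 × 150100 = 17187.5 + 112575 = 129762.5

$129,762.50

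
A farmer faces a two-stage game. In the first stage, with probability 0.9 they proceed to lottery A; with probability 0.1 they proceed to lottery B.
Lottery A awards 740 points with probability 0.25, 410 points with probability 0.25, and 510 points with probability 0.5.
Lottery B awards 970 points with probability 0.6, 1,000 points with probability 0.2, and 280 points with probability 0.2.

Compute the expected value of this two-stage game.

572.05 points

EV(A) = 0.25 × 740 + 0.25 × 410 + 0.5 × 510 = 185 + 102.5 + 255 = 542.5
EV(B) = 0.6 × 970 + 0.2 × 1000 + 0.2 × 280 = 582 + 200 + 56 = 838
Overall = 0.9 × 542.5 + 0.1 × 838 = 488.25 + 83.8 = 572.05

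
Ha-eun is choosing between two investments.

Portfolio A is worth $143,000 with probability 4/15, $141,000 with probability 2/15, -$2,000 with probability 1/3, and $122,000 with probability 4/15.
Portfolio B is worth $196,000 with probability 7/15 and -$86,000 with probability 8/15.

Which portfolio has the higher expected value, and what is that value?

Portfolio A ($88,800)

Portfolio A = 4/15 × 143000 + 2/15 × 141000 + 1/3 × (-2000) + 4/15 × 122000 = 38133.3333 + 18800 − 666.6667 + 32533.3333 = 88800
Portfolio B = 7/15 × 196000 + 8/15 × (-86000) = 91466.6667 − 45866.6667 = 45600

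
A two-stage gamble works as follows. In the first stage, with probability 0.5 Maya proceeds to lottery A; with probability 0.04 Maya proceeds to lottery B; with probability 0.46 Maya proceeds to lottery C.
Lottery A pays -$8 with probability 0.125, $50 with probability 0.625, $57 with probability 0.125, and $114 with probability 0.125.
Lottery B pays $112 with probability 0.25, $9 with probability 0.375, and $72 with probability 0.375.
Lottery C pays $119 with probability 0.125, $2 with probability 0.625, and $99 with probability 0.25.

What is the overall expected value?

EV(A) = 0.125 × (-8) + 0.625 × 50 + 0.125 × 57 + 0.125 × 114 = -1 + 31.25 + 7.125 + 14.25 = 51.625
EV(B) = 0.25 × 112 + 0.375 × 9 + 0.375 × 72 = 28 + 3.375 + 27 = 58.375
EV(C) = 0.125 × 119 + 0.625 × 2 + 0.25 × 99 = 14.875 + 1.25 + 24.75 = 40.875
Overall = 0.5 × 51.625 + 0.04 × 58.375 + 0.46 × 40.875 = 25.8125 + 2.335 + 18.8025 = 46.95

$46.95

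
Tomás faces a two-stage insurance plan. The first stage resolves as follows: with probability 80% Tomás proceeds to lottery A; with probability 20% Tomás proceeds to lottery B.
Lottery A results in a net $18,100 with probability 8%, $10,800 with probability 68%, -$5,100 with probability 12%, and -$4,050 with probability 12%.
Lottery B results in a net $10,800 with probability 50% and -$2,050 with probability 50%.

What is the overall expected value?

$7,030.20

EV(A) = 0.08 × 18100 + 0.68 × 10800 + 0.12 × (-5100) + 0.12 × (-4050) = 1448 + 7344 − 612 − 486 = 7694
EV(B) = 0.5 × 10800 + 0.5 × (-2050) = 5400 − 1025 = 4375
Overall = 0.8 × 7694 + 0.2 × 4375 = 6155.2 + 875 = 7030.2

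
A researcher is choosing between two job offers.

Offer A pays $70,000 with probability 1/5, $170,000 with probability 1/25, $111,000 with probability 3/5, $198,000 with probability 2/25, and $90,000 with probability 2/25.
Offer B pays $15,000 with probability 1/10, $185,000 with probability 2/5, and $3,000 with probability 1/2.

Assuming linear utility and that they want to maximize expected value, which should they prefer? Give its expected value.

Offer A = 1/5 × 70000 + 1/25 × 170000 + 3/5 × 111000 + 2/25 × 198000 + 2/25 × 90000 = 14000 + 6800 + 66600 + 15840 + 7200 = 110440
Offer B = 1/10 × 15000 + 2/5 × 185000 + 1/2 × 3000 = 1500 + 74000 + 1500 = 77000

Offer A ($110,440)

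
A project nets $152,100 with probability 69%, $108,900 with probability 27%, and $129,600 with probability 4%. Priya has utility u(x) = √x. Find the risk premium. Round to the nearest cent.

$705.24

E[u] = 0.69·√152100 + 0.27·√108900 + 0.04·√129600 = 0.69·390 + 0.27·330 + 0.04·360 = 372.6
CE = (372.6)² = 138830.76
Risk premium = EV − CE = 139536 − 138830.76 = 705.24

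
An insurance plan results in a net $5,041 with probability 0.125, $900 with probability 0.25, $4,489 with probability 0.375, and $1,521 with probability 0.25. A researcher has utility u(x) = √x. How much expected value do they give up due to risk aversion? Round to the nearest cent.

E[u] = 0.125·√5041 + 0.25·√900 + 0.375·√4489 + 0.25·√1521 = 0.125·71 + 0.25·30 + 0.375·67 + 0.25·39 = 51.25
CE = (51.25)² = 2626.5625
Risk premium = EV − CE = 2918.75 − 2626.5625 = 292.1875

$292.19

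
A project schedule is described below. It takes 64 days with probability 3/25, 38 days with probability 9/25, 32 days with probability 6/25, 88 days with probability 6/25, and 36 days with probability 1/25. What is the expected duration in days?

51.6 days

EV = 3/25 × 64 + 9/25 × 38 + 6/25 × 32 + 6/25 × 88 + 1/25 × 36 = 7.68 + 13.68 + 7.68 + 21.12 + 1.44 = 51.6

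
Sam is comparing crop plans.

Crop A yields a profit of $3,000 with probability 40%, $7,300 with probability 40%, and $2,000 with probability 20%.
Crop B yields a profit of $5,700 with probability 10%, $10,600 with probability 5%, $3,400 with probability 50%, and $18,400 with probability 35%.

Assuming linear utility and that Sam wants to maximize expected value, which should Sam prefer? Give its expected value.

Crop B ($9,240)

Crop A = 0.4 × 3000 + 0.4 × 7300 + 0.2 × 2000 = 1200 + 2920 + 400 = 4520
Crop B = 0.1 × 5700 + 0.05 × 10600 + 0.5 × 3400 + 0.35 × 18400 = 570 + 530 + 1700 + 6440 = 9240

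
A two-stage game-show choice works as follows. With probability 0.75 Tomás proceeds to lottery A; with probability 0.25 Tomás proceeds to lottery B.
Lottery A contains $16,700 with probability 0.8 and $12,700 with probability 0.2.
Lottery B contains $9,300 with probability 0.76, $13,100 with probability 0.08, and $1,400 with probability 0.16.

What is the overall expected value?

EV(A) = 0.8 × 16700 + 0.2 × 12700 = 13360 + 2540 = 15900
EV(B) = 0.76 × 9300 + 0.08 × 13100 + 0.16 × 1400 = 7068 + 1048 + 224 = 8340
Overall = 0.75 × 15900 + 0.25 × 8340 = 11925 + 2085 = 14010

$14,010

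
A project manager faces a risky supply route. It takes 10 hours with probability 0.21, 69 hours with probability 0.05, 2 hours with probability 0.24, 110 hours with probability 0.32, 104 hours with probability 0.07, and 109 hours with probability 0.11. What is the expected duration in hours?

60.5 hours

EV = 0.21 × 10 + 0.05 × 69 + 0.24 × 2 + 0.32 × 110 + 0.07 × 104 + 0.11 × 109 = 2.1 + 3.45 + 0.48 + 35.2 + 7.28 + 11.99 = 60.5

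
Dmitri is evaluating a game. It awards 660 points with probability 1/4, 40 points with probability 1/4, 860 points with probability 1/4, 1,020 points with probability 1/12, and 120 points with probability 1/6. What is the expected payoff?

495 points

EV = 1/4 × 660 + 1/4 × 40 + 1/4 × 860 + 1/12 × 1020 + 1/6 × 120 = 165 + 10 + 215 + 85 + 20 = 495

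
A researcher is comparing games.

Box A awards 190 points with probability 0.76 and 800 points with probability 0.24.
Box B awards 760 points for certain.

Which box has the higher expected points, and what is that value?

Box A = 0.76 × 190 + 0.24 × 800 = 144.4 + 192 = 336.4
Box B: 760 (certain)

Box B (760 points)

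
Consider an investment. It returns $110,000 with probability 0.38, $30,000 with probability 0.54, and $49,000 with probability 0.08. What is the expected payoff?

EV = 0.38 × 110000 + 0.54 × 30000 + 0.08 × 49000 = 41800 + 16200 + 3920 = 61920

$61,920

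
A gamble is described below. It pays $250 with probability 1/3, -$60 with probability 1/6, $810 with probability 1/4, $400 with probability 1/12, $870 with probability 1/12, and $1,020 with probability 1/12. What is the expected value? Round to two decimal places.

EV = 1/3 × 250 + 1/6 × (-60) + 1/4 × 810 + 1/12 × 400 + 1/12 × 870 + 1/12 × 1020 = 83.3333 − 10 + 202.5 + 33.3333 + 72.5 + 85 = 466.6667

$466.67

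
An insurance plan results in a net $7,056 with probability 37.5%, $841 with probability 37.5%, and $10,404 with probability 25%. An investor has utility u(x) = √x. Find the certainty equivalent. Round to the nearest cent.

E[u] = 0.375·√7056 + 0.375·√841 + 0.25·√10404 = 0.375·84 + 0.375·29 + 0.25·102 = 67.875
CE = (67.875)² = 4607.015625

$4,607.02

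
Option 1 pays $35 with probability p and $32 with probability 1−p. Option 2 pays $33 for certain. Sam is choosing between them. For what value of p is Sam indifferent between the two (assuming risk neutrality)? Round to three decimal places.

p·35 + (1−p)·32 = 33
3p + 32 = 33
p = (33 − 32) / 3

p = 0.333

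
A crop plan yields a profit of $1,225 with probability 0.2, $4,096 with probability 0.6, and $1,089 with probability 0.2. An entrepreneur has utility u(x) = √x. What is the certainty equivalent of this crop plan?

E[u] = 0.2·√1225 + 0.6·√4096 + 0.2·√1089 = 0.2·35 + 0.6·64 + 0.2·33 = 52
CE = (52)² = 2704

$2,704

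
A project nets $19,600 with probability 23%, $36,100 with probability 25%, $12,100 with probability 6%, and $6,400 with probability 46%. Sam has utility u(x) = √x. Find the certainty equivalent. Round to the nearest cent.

$15,153.61

E[u] = 0.23·√19600 + 0.25·√36100 + 0.06·√12100 + 0.46·√6400 = 0.23·140 + 0.25·190 + 0.06·110 + 0.46·80 = 123.1
CE = (123.1)² = 15153.61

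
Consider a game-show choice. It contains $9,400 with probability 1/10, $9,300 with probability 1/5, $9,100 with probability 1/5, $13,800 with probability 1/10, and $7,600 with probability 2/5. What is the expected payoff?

EV = 1/10 × 9400 + 1/5 × 9300 + 1/5 × 9100 + 1/10 × 13800 + 2/5 × 7600 = 940 + 1860 + 1820 + 1380 + 3040 = 9040

$9,040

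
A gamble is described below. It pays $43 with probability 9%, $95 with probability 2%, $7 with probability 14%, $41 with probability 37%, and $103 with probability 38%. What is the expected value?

EV = 0.09 × 43 + 0.02 × 95 + 0.14 × 7 + 0.37 × 41 + 0.38 × 103 = 3.87 + 1.9 + 0.98 + 15.17 + 39.14 = 61.06

$61.06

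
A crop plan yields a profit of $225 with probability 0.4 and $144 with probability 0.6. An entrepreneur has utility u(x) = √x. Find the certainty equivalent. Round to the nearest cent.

E[u] = 0.4·√225 + 0.6·√144 = 0.4·15 + 0.6·12 = 13.2
CE = (13.2)² = 174.24

$174.24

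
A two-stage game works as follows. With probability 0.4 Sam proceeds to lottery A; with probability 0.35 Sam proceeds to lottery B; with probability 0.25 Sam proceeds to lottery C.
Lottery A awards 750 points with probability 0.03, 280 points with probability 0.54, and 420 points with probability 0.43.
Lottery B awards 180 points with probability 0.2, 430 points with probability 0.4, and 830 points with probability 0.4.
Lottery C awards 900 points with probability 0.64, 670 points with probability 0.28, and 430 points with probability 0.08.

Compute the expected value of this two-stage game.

EV(A) = 0.03 × 750 + 0.54 × 280 + 0.43 × 420 = 22.5 + 151.2 + 180.6 = 354.3
EV(B) = 0.2 × 180 + 0.4 × 430 + 0.4 × 830 = 36 + 172 + 332 = 540
EV(C) = 0.64 × 900 + 0.28 × 670 + 0.08 × 430 = 576 + 187.6 + 34.4 = 798
Overall = 0.4 × 354.3 + 0.35 × 540 + 0.25 × 798 = 141.72 + 189 + 199.5 = 530.22

530.22 points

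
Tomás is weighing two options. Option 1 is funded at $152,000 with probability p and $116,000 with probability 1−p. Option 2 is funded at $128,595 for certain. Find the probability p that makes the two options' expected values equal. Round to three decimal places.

p = 0.350

p·152000 + (1−p)·116000 = 128595
36000p + 116000 = 128595
p = (128595 − 116000) / 36000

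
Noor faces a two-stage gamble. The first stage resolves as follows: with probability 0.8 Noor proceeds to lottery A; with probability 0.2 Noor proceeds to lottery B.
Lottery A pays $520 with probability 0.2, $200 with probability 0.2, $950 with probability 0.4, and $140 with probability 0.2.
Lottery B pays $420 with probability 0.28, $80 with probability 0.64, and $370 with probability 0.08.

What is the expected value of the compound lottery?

EV(A) = 0.2 × 520 + 0.2 × 200 + 0.4 × 950 + 0.2 × 140 = 104 + 40 + 380 + 28 = 552
EV(B) = 0.28 × 420 + 0.64 × 80 + 0.08 × 370 = 117.6 + 51.2 + 29.6 = 198.4
Overall = 0.8 × 552 + 0.2 × 198.4 = 441.6 + 39.68 = 481.28

$481.28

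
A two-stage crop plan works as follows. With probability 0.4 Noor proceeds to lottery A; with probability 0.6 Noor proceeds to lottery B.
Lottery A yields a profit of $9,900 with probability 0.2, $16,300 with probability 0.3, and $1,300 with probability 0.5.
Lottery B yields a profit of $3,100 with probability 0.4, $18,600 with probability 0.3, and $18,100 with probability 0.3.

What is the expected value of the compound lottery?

EV(A) = 0.2 × 9900 + 0.3 × 16300 + 0.5 × 1300 = 1980 + 4890 + 650 = 7520
EV(B) = 0.4 × 3100 + 0.3 × 18600 + 0.3 × 18100 = 1240 + 5580 + 5430 = 12250
Overall = 0.4 × 7520 + 0.6 × 12250 = 3008 + 7350 = 10358

$10,358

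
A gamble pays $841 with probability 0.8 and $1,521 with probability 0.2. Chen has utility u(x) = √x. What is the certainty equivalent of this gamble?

$961

E[u] = 0.8·√841 + 0.2·√1521 = 0.8·29 + 0.2·39 = 31
CE = (31)² = 961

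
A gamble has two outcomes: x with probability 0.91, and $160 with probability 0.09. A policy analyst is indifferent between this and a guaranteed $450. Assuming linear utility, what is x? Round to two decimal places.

0.91·x + 0.09·160 = 450
0.91·x = 450 − 14.4 = 435.6
x = 435.6 / 0.91 = 478.6813

x = $478.68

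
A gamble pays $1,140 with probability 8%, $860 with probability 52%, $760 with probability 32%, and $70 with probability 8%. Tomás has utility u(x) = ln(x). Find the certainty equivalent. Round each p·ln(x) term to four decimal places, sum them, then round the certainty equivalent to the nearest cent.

$691.80

E[u] = 0.08·ln(1140) + 0.52·ln(860) + 0.32·ln(760) + 0.08·ln(70) = 0.5631 + 3.5136 + 2.1227 + 0.3399 = 6.5393
CE = e^6.5393 ≈ 691.80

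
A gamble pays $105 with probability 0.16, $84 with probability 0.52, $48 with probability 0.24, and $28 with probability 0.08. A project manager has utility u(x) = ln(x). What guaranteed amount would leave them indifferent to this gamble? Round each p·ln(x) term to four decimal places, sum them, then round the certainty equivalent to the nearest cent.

E[u] = 0.16·ln(105) + 0.52·ln(84) + 0.24·ln(48) + 0.08·ln(28) = 0.7446 + 2.3040 + 0.9291 + 0.2666 = 4.2443
CE = e^4.2443 ≈ 69.71

$69.71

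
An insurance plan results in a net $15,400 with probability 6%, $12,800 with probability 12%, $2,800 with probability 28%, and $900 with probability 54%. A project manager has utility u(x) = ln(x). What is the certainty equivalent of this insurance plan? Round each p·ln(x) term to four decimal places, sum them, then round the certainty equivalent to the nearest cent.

$2,016.66

E[u] = 0.06·ln(15400) + 0.12·ln(12800) + 0.28·ln(2800) + 0.54·ln(900) = 0.5785 + 1.1349 + 2.2225 + 3.6733 = 7.6092
CE = e^7.6092 ≈ 2016.66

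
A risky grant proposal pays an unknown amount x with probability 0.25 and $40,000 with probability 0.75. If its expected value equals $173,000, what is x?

x = $572,000

0.25·x + 0.75·40000 = 173000
0.25·x = 173000 − 30000 = 143000
x = 143000 / 0.25 = 572000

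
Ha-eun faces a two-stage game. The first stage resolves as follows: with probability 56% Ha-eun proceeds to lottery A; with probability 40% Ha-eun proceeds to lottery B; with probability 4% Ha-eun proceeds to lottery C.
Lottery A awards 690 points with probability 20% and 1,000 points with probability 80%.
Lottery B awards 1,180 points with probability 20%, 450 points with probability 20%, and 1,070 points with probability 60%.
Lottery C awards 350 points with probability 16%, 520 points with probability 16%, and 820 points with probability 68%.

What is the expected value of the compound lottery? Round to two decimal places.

940.35 points

EV(A) = 0.2 × 690 + 0.8 × 1000 = 138 + 800 = 938
EV(B) = 0.2 × 1180 + 0.2 × 450 + 0.6 × 1070 = 236 + 90 + 642 = 968
EV(C) = 0.16 × 350 + 0.16 × 520 + 0.68 × 820 = 56 + 83.2 + 557.6 = 696.8
Overall = 0.56 × 938 + 0.4 × 968 + 0.04 × 696.8 = 525.28 + 387.2 + 27.872 = 940.352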